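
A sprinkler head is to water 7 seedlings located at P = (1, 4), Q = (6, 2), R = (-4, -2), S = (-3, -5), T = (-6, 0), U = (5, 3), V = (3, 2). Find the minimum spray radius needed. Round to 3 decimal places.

6.127

A smallest enclosing disk is always determined by at most three of the input points on its boundary.
The minimum enclosing circle is determined by three boundary points: Q, S, T.
Their circumcentre is (4/33, 3/11) with r² = 40885/1089.
The farthest remaining point U is at distance² 34021/1089 ≤ 40885/1089.
r = √(40885/1089) ≈ 6.127.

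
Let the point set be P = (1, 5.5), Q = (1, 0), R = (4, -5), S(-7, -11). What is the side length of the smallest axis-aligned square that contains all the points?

The bounding box has width 11 and height 16.5.
An axis-aligned square enclosing the set must have side ≥ max(width, height).
So the minimum side is max(11, 16.5) = 16.5.

16.5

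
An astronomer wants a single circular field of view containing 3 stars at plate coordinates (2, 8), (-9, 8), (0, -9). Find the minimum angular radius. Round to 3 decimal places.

Call the three points A, B, C in the order given.
Side lengths²: AB² = 121, AC² = 293, BC² = 370.
Since BC² = 370 < 293 + 121 = 414, the triangle is acute, so the smallest enclosing circle is the circumcircle.
Circumcentre = (-3.5, 1/34), r² = 54205/578.
r = √(54205/578) ≈ 9.684.

9.684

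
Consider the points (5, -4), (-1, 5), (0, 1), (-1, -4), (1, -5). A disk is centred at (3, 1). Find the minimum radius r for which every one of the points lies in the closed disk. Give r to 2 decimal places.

The required radius is the distance from (3, 1) to the farthest point.
Squared distances: 29, 32, 9, 41, 40.
Maximum is 41, attained at (-1, -4).
r = √41 ≈ 6.40.

6.40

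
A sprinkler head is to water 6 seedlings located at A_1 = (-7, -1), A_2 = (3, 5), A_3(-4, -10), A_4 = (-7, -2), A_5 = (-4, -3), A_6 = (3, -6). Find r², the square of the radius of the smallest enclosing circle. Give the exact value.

68.5

The minimum enclosing circle of a finite set is fixed by two of the points (as a diameter) or three (as a circumcircle).
The farthest pair is A_2–A_3 with squared distance 274. The circle on this segment as diameter has centre (-0.5, -2.5) and r² = 274/4 = 68.5.
Check A_1: distance² to centre = 44.5 ≤ 68.5, so it lies inside.
All remaining points lie in this disk, and no smaller disk contains both endpoints, so this is the minimum enclosing circle.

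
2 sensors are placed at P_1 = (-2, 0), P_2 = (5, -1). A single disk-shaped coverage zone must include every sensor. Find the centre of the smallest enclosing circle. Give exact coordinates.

(1.5, -0.5)

The smallest circle enclosing two points has them as diameter endpoints.
Centre = midpoint = (1.5, -0.5); r² = |P_1P_2|²/4 = 50/4 = 12.5.
Centre = (1.5, -0.5).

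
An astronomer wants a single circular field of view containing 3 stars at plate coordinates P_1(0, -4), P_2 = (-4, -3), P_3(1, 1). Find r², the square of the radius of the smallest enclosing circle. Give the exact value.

Side lengths²: P_1P_2² = 17, P_1P_3² = 26, P_2P_3² = 41.
Since P_2P_3² = 41 < 26 + 17 = 43, the triangle is acute, so the smallest enclosing circle is the circumcircle.
Circumcentre = (-59/42, -47/42), r² = 9061/882.

9061/882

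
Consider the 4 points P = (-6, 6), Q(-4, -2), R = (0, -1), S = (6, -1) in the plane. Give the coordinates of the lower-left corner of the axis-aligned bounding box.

x-range [-6, 6], y-range [-2, 6].
The lower-left corner is (-6, -2).

(-6, -2)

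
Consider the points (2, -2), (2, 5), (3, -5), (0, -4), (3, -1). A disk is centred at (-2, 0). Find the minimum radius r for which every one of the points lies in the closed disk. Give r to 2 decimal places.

The required radius is the distance from (-2, 0) to the farthest point.
Squared distances: 20, 41, 50, 20, 26.
Maximum is 50, attained at (3, -5).
r = √50 ≈ 7.07.

7.07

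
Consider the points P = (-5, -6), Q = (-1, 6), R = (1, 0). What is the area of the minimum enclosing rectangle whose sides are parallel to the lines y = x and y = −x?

64

In coordinates u = x + y, v = x − y the rectangle is axis-aligned; the map (x,y)→(u,v) scales areas by 2.
u-values: -11, 5, 1; range = 5 − (-11) = 16.
v-values: 1, -7, 1; range = 1 − (-7) = 8.
Area = (16 × 8) / 2 = 64.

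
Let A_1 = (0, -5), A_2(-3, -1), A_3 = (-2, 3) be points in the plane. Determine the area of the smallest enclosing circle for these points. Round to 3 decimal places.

53.407

Side lengths²: A_1A_2² = 25, A_1A_3² = 68, A_2A_3² = 17.
Since A_1A_3² = 68 ≥ 25 + 17 = 42, the angle opposite A_1A_3 is not acute, so the smallest enclosing circle has A_1A_3 as diameter.
Centre = midpoint of A_1A_3 = (-1, -1), r² = 68/4 = 17.
Area = π·r² = π·17 ≈ 53.407.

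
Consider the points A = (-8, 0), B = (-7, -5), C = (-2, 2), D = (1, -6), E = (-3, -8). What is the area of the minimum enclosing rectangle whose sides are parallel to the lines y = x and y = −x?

90

In coordinates u = x + y, v = x − y the rectangle is axis-aligned; the map (x,y)→(u,v) scales areas by 2.
u-values: -8, -12, 0, -5, -11; range = 0 − (-12) = 12.
v-values: -8, -2, -4, 7, 5; range = 7 − (-8) = 15.
Area = (12 × 15) / 2 = 90.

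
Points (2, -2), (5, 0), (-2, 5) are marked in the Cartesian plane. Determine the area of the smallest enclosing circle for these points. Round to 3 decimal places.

Call the three points A, B, C in the order given.
Side lengths²: AB² = 13, AC² = 65, BC² = 74.
Since BC² = 74 < 65 + 13 = 78, the triangle is acute, so the smallest enclosing circle is the circumcircle.
Circumcentre = (77/58, 131/58), r² = 31265/1682.
Area = π·r² = π·31265/1682 ≈ 58.396.

58.396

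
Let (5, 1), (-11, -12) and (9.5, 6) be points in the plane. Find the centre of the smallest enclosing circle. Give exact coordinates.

Call the three points A, B, C in the order given.
Side lengths²: AB² = 425, AC² = 45.25, BC² = 744.25.
Since BC² = 744.25 ≥ 425 + 45.25 = 470.25, the angle opposite BC is not acute, so the smallest enclosing circle has BC as diameter.
Centre = midpoint of BC = (-0.75, -3), r² = 744.25/4 = 186.0625.
Centre = (-0.75, -3).

(-0.75, -3)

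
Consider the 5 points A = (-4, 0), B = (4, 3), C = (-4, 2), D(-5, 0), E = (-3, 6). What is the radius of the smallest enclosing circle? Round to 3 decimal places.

4.760

A smallest enclosing disk is always determined by at most three of the input points on its boundary.
The minimum enclosing circle is determined by three boundary points: B, D, E.
Their circumcentre is (-0.625, 1.875) with r² = 22.65625.
The farthest remaining point A is at distance² 14.90625 ≤ 22.65625.
r = √(22.65625) ≈ 4.760.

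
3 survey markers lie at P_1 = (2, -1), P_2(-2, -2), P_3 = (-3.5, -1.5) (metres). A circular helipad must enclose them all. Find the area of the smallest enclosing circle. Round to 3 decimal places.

Side lengths²: P_1P_2² = 17, P_1P_3² = 30.5, P_2P_3² = 2.5.
Since P_1P_3² = 30.5 ≥ 17 + 2.5 = 19.5, the angle opposite P_1P_3 is not acute, so the smallest enclosing circle has P_1P_3 as diameter.
Centre = midpoint of P_1P_3 = (-0.75, -1.25), r² = 30.5/4 = 7.625.
Area = π·r² = π·7.625 ≈ 23.955.

23.955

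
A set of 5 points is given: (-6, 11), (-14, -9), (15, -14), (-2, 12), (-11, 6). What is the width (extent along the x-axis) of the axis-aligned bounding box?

max x = 15, min x = -14, so width = 29.

29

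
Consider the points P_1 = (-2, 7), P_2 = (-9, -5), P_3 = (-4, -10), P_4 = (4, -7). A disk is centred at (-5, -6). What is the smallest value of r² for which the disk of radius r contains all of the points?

178

The required radius is the distance from (-5, -6) to the farthest point.
Squared distances: 178, 17, 17, 82.
Maximum is 178, attained at P_1.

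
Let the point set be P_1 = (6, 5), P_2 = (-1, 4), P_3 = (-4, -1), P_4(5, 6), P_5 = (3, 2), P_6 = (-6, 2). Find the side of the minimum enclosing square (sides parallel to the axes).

12

The bounding box has width 12 and height 7.
An axis-aligned square enclosing the set must have side ≥ max(width, height).
So the minimum side is max(12, 7) = 12.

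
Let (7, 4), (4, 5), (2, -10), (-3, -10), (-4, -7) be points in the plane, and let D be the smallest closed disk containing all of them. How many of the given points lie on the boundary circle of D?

A smallest enclosing disk is always determined by at most three of the input points on its boundary.
The farthest pair is (7, 4)–(-3, -10) with squared distance 296. The circle on this segment as diameter has centre (2, -3) and r² = 296/4 = 74.
Check (4, 5): distance² to centre = 68 ≤ 74, so it lies inside.
All remaining points lie in this disk, and no smaller disk contains both endpoints, so this is the minimum enclosing circle.
The points at distance exactly r from the centre are (7, 4), (-3, -10) — 2 points.

2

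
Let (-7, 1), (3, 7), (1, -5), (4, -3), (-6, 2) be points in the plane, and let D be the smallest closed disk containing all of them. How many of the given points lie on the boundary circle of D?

The minimum enclosing circle of a finite set is fixed by two of the points (as a diameter) or three (as a circumcircle).
The minimum enclosing circle is determined by three boundary points: (-7, 1), (3, 7), (1, -5).
Their circumcentre is (-4/9, 38/27) with r² = 31450/729.
The farthest remaining point (4, -3) is at distance² 28561/729 ≤ 31450/729.
The points at distance exactly r from the centre are (-7, 1), (3, 7), (1, -5) — 3 points.

3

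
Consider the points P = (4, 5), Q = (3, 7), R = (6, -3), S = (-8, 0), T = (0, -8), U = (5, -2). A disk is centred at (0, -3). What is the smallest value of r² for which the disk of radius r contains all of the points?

The required radius is the distance from (0, -3) to the farthest point.
Squared distances: 80, 109, 36, 73, 25, 26.
Maximum is 109, attained at Q.

109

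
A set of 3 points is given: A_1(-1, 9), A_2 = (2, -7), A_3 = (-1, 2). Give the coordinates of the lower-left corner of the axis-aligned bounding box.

(-1, -7)

x-range [-1, 2], y-range [-7, 9].
The lower-left corner is (-1, -7).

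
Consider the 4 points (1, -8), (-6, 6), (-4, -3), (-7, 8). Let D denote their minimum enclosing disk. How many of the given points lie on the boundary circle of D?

2

A smallest enclosing disk is always determined by at most three of the input points on its boundary.
The farthest pair is (1, -8)–(-7, 8) with squared distance 320. The circle on this segment as diameter has centre (-3, 0) and r² = 320/4 = 80.
Check (-6, 6): distance² to centre = 45 ≤ 80, so it lies inside.
All remaining points lie in this disk, and no smaller disk contains both endpoints, so this is the minimum enclosing circle.
The points at distance exactly r from the centre are (1, -8), (-7, 8) — 2 points.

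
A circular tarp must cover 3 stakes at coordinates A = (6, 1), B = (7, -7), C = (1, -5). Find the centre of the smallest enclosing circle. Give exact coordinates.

(227/46, -147/46)

Side lengths²: AB² = 65, AC² = 61, BC² = 40.
Since AB² = 65 < 61 + 40 = 101, the triangle is acute, so the smallest enclosing circle is the circumcircle.
Circumcentre = (227/46, -147/46), r² = 19825/1058.
Centre = (227/46, -147/46).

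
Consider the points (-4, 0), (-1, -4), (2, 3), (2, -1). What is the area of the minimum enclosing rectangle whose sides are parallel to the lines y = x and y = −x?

35

In coordinates u = x + y, v = x − y the rectangle is axis-aligned; the map (x,y)→(u,v) scales areas by 2.
u-values: -4, -5, 5, 1; range = 5 − (-5) = 10.
v-values: -4, 3, -1, 3; range = 3 − (-4) = 7.
Area = (10 × 7) / 2 = 35.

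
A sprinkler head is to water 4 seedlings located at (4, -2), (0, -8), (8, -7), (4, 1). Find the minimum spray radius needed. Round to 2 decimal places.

The minimum enclosing circle is determined by three boundary points: (0, -8), (8, -7), (4, 1).
Their circumcentre is (61/17, -143/34) with r² = 31525/1156.
The farthest remaining point (4, -2) is at distance² 5821/1156 ≤ 31525/1156.
r = √(31525/1156) ≈ 5.22.

5.22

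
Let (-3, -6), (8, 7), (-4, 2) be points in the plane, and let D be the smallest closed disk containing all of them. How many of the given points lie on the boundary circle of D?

Call the three points A, B, C in the order given.
Side lengths²: AB² = 290, AC² = 65, BC² = 169.
Since AB² = 290 ≥ 169 + 65 = 234, the angle opposite AB is not acute, so the smallest enclosing circle has AB as diameter.
Centre = midpoint of AB = (2.5, 0.5), r² = 290/4 = 72.5.
The points at distance exactly r from the centre are (-3, -6), (8, 7) — 2 points.

2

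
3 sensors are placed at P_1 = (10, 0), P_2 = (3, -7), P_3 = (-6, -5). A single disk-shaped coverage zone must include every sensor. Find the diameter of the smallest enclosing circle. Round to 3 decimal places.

16.763

Side lengths²: P_1P_2² = 98, P_1P_3² = 281, P_2P_3² = 85.
Since P_1P_3² = 281 ≥ 98 + 85 = 183, the angle opposite P_1P_3 is not acute, so the smallest enclosing circle has P_1P_3 as diameter.
Centre = midpoint of P_1P_3 = (2, -2.5), r² = 281/4 = 70.25.
Diameter = 2r = 2√(70.25) ≈ 16.763.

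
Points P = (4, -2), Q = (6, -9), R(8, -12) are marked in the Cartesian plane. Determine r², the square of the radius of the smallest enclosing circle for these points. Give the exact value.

29

Side lengths²: PQ² = 53, PR² = 116, QR² = 13.
Since PR² = 116 ≥ 53 + 13 = 66, the angle opposite PR is not acute, so the smallest enclosing circle has PR as diameter.
Centre = midpoint of PR = (6, -7), r² = 116/4 = 29.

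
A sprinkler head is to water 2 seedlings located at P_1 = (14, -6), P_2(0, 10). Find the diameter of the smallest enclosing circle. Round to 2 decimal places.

21.26

The smallest circle enclosing two points has them as diameter endpoints.
Centre = midpoint = (7, 2); r² = |P_1P_2|²/4 = 452/4 = 113.
Diameter = 2r = 2√113 ≈ 21.26.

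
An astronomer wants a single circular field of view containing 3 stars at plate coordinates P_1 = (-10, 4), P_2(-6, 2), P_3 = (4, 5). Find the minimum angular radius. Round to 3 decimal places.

Side lengths²: P_1P_2² = 20, P_1P_3² = 197, P_2P_3² = 109.
Since P_1P_3² = 197 ≥ 109 + 20 = 129, the angle opposite P_1P_3 is not acute, so the smallest enclosing circle has P_1P_3 as diameter.
Centre = midpoint of P_1P_3 = (-3, 4.5), r² = 197/4 = 49.25.
r = √(49.25) ≈ 7.018.

7.018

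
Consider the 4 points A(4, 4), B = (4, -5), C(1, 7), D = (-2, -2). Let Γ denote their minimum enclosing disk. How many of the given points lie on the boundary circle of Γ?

2

The minimum enclosing circle of a finite set is fixed by two of the points (as a diameter) or three (as a circumcircle).
The farthest pair is B–C with squared distance 153. The circle on this segment as diameter has centre (2.5, 1) and r² = 153/4 = 38.25.
Check A: distance² to centre = 11.25 ≤ 38.25, so it lies inside.
All remaining points lie in this disk, and no smaller disk contains both endpoints, so this is the minimum enclosing circle.
The points at distance exactly r from the centre are B, C — 2 points.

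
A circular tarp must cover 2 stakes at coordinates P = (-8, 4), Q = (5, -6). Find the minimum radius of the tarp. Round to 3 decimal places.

8.201

The smallest circle enclosing two points has them as diameter endpoints.
Centre = midpoint = (-1.5, -1); r² = |PQ|²/4 = 269/4 = 67.25.
r = √(67.25) ≈ 8.201.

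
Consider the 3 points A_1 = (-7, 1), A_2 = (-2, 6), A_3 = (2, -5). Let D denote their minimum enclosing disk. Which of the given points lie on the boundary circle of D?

Side lengths²: A_1A_2² = 50, A_1A_3² = 117, A_2A_3² = 137.
Since A_2A_3² = 137 < 117 + 50 = 167, the triangle is acute, so the smallest enclosing circle is the circumcircle.
Circumcentre = (-1.1, 0.1), r² = 35.62.
The points at distance exactly r from the centre are A_1, A_2, A_3 — 3 points.

A_1, A_2, A_3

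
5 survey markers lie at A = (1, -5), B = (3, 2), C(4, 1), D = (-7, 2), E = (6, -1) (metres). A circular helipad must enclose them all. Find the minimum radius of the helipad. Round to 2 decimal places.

6.67

The farthest pair is D–E with squared distance 178. The circle on this segment as diameter has centre (-0.5, 0.5) and r² = 178/4 = 44.5.
Check A: distance² to centre = 32.5 ≤ 44.5, so it lies inside.
All remaining points lie in this disk, and no smaller disk contains both endpoints, so this is the minimum enclosing circle.
r = √(44.5) ≈ 6.67.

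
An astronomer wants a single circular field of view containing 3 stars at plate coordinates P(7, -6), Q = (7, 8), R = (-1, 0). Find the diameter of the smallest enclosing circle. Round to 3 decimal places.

Side lengths²: PQ² = 196, PR² = 100, QR² = 128.
Since PQ² = 196 < 128 + 100 = 228, the triangle is acute, so the smallest enclosing circle is the circumcircle.
Circumcentre = (6, 1), r² = 50.
Diameter = 2r = 2√50 ≈ 14.142.

14.142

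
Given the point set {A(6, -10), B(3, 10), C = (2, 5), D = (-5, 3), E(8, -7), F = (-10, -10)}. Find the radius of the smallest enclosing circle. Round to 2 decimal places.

12.06

The minimum enclosing circle of a finite set is fixed by two of the points (as a diameter) or three (as a circumcircle).
The minimum enclosing circle is determined by three boundary points: A, B, F.
Their circumcentre is (-2, -0.975) with r² = 145.450625.
The farthest remaining point E is at distance² 136.300625 ≤ 145.450625.
r = √(145.450625) ≈ 12.06.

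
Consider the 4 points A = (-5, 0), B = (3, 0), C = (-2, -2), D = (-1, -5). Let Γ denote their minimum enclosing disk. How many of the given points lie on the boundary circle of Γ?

3

The minimum enclosing circle of a finite set is fixed by two of the points (as a diameter) or three (as a circumcircle).
The minimum enclosing circle is determined by three boundary points: A, B, D.
Their circumcentre is (-1, -0.9) with r² = 16.81.
The farthest remaining point C is at distance² 2.21 ≤ 16.81.
The points at distance exactly r from the centre are A, B, D — 3 points.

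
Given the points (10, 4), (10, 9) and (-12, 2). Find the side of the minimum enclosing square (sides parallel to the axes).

The bounding box has width 22 and height 7.
An axis-aligned square enclosing the set must have side ≥ max(width, height).
So the minimum side is max(22, 7) = 22.

22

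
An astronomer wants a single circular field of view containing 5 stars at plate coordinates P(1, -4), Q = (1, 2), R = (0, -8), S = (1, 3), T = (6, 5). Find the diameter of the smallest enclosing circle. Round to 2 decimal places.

A smallest enclosing disk is always determined by at most three of the input points on its boundary.
The farthest pair is R–T with squared distance 205. The circle on this segment as diameter has centre (3, -1.5) and r² = 205/4 = 51.25.
Check P: distance² to centre = 10.25 ≤ 51.25, so it lies inside.
All remaining points lie in this disk, and no smaller disk contains both endpoints, so this is the minimum enclosing circle.
Diameter = 2r = 2√(51.25) ≈ 14.32.

14.32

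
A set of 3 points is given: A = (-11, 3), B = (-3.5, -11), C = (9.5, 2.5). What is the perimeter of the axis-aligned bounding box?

Width = max x − min x = 9.5 − (-11) = 20.5.
Height = max y − min y = 3 − (-11) = 14.
Perimeter = 2(20.5 + 14) = 69.

69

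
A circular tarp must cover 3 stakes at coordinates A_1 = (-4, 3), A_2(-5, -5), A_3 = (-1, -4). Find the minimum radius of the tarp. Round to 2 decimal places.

Side lengths²: A_1A_2² = 65, A_1A_3² = 58, A_2A_3² = 17.
Since A_1A_2² = 65 < 58 + 17 = 75, the triangle is acute, so the smallest enclosing circle is the circumcircle.
Circumcentre = (-239/62, -67/62), r² = 32045/1922.
r = √(32045/1922) ≈ 4.08.

4.08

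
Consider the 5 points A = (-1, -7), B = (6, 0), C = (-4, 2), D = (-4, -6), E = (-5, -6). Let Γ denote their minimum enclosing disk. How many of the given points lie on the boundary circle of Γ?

3

By Welzl's lemma the MEC is supported by two points (diametrically opposite) or three points (on a circumcircle).
The minimum enclosing circle is determined by three boundary points: B, C, E.
Their circumcentre is (23/82, -213/82) with r² = 132665/3362.
The farthest remaining point D is at distance² 100521/3362 ≤ 132665/3362.
The points at distance exactly r from the centre are B, C, E — 3 points.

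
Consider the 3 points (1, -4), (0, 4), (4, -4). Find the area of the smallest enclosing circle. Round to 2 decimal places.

Call the three points A, B, C in the order given.
Side lengths²: AB² = 65, AC² = 9, BC² = 80.
Since BC² = 80 ≥ 65 + 9 = 74, the angle opposite BC is not acute, so the smallest enclosing circle has BC as diameter.
Centre = midpoint of BC = (2, 0), r² = 80/4 = 20.
Area = π·r² = π·20 ≈ 62.83.

62.83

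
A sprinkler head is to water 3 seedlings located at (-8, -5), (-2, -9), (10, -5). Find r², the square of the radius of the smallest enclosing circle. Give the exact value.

81

Call the three points A, B, C in the order given.
Side lengths²: AB² = 52, AC² = 324, BC² = 160.
Since AC² = 324 ≥ 160 + 52 = 212, the angle opposite AC is not acute, so the smallest enclosing circle has AC as diameter.
Centre = midpoint of AC = (1, -5), r² = 324/4 = 81.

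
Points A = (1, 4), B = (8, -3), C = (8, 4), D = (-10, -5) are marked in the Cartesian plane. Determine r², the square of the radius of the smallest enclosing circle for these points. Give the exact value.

The minimum enclosing circle of a finite set is fixed by two of the points (as a diameter) or three (as a circumcircle).
The farthest pair is C–D with squared distance 405. The circle on this segment as diameter has centre (-1, -0.5) and r² = 405/4 = 101.25.
Check A: distance² to centre = 24.25 ≤ 101.25, so it lies inside.
All remaining points lie in this disk, and no smaller disk contains both endpoints, so this is the minimum enclosing circle.

101.25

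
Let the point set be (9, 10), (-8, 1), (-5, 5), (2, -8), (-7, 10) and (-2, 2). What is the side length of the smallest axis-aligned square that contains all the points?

The bounding box has width 17 and height 18.
An axis-aligned square enclosing the set must have side ≥ max(width, height).
So the minimum side is max(17, 18) = 18.

18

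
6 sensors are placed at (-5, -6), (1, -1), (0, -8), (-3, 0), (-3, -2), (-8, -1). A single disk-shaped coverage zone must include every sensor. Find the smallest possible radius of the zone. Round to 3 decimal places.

5.369

The minimum enclosing circle of a finite set is fixed by two of the points (as a diameter) or three (as a circumcircle).
The minimum enclosing circle is determined by three boundary points: (1, -1), (0, -8), (-8, -1).
Their circumcentre is (-3.5, -55/14) with r² = 2825/98.
The farthest remaining point (-3, 0) is at distance² 1537/98 ≤ 2825/98.
r = √(2825/98) ≈ 5.369.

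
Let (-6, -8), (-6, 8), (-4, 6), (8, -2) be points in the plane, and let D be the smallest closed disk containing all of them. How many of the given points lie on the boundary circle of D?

3

A smallest enclosing disk is always determined by at most three of the input points on its boundary.
The minimum enclosing circle is determined by three boundary points: (-6, -8), (-6, 8), (8, -2).
Their circumcentre is (-8/7, 0) with r² = 4292/49.
The farthest remaining point (-4, 6) is at distance² 2164/49 ≤ 4292/49.
The points at distance exactly r from the centre are (-6, -8), (-6, 8), (8, -2) — 3 points.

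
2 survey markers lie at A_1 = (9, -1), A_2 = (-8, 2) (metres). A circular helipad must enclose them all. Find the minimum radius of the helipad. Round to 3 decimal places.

The smallest circle enclosing two points has them as diameter endpoints.
Centre = midpoint = (0.5, 0.5); r² = |A_1A_2|²/4 = 298/4 = 74.5.
r = √(74.5) ≈ 8.631.

8.631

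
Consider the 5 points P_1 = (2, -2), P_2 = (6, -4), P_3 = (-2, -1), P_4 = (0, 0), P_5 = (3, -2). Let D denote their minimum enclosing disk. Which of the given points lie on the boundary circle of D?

A smallest enclosing disk is always determined by at most three of the input points on its boundary.
The farthest pair is P_2–P_3 with squared distance 73. The circle on this segment as diameter has centre (2, -2.5) and r² = 73/4 = 18.25.
Check P_1: distance² to centre = 0.25 ≤ 18.25, so it lies inside.
All remaining points lie in this disk, and no smaller disk contains both endpoints, so this is the minimum enclosing circle.
The points at distance exactly r from the centre are P_2, P_3 — 2 points.

P_2, P_3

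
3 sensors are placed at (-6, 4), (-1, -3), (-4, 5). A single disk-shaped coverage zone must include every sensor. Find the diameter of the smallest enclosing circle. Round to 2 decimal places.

Call the three points A, B, C in the order given.
Side lengths²: AB² = 74, AC² = 5, BC² = 73.
Since AB² = 74 < 73 + 5 = 78, the triangle is acute, so the smallest enclosing circle is the circumcircle.
Circumcentre = (-119/38, 29/38), r² = 13505/722.
Diameter = 2r = 2√(13505/722) ≈ 8.65.

8.65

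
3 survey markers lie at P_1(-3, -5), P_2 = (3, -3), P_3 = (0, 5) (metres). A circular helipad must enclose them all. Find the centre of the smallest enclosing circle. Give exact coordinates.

(-71/54, -1/18)

Side lengths²: P_1P_2² = 40, P_1P_3² = 109, P_2P_3² = 73.
Since P_1P_3² = 109 < 73 + 40 = 113, the triangle is acute, so the smallest enclosing circle is the circumcircle.
Circumcentre = (-71/54, -1/18), r² = 39785/1458.
Centre = (-71/54, -1/18).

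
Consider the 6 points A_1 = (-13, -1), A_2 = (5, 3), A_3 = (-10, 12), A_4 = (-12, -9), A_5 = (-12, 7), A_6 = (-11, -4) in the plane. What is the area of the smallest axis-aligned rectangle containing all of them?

x ranges over [-13, 5], width 18.
y ranges over [-9, 12], height 21.
Area = 18 × 21 = 378.

378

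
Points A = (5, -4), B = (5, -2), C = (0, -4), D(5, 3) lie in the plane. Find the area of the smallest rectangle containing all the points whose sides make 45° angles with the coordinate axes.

In coordinates u = x + y, v = x − y the rectangle is axis-aligned; the map (x,y)→(u,v) scales areas by 2.
u-values: 1, 3, -4, 8; range = 8 − (-4) = 12.
v-values: 9, 7, 4, 2; range = 9 − 2 = 7.
Area = (12 × 7) / 2 = 42.

42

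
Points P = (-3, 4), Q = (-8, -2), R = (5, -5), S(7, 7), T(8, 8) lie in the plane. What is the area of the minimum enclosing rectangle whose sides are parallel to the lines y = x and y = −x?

221

In coordinates u = x + y, v = x − y the rectangle is axis-aligned; the map (x,y)→(u,v) scales areas by 2.
u-values: 1, -10, 0, 14, 16; range = 16 − (-10) = 26.
v-values: -7, -6, 10, 0, 0; range = 10 − (-7) = 17.
Area = (26 × 17) / 2 = 221.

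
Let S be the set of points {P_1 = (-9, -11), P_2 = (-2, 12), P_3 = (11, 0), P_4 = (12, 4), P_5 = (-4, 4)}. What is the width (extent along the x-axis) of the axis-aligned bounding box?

21

max x = 12, min x = -9, so width = 21.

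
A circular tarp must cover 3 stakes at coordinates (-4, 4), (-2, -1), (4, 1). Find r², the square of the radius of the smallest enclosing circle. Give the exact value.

Call the three points A, B, C in the order given.
Side lengths²: AB² = 29, AC² = 73, BC² = 40.
Since AC² = 73 ≥ 40 + 29 = 69, the angle opposite AC is not acute, so the smallest enclosing circle has AC as diameter.
Centre = midpoint of AC = (0, 2.5), r² = 73/4 = 18.25.

18.25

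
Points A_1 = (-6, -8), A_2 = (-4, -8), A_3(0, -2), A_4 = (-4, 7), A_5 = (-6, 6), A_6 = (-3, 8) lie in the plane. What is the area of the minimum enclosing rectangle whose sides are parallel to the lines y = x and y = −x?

152

In coordinates u = x + y, v = x − y the rectangle is axis-aligned; the map (x,y)→(u,v) scales areas by 2.
u-values: -14, -12, -2, 3, 0, 5; range = 5 − (-14) = 19.
v-values: 2, 4, 2, -11, -12, -11; range = 4 − (-12) = 16.
Area = (19 × 16) / 2 = 152.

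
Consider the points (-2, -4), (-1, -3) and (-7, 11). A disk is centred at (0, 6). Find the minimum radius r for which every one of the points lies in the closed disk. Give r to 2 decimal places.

The required radius is the distance from (0, 6) to the farthest point.
Squared distances: 104, 82, 74.
Maximum is 104, attained at (-2, -4).
r = √104 ≈ 10.20.

10.20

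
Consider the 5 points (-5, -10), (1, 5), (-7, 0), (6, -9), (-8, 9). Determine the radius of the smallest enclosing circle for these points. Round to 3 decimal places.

11.402

By Welzl's lemma the MEC is supported by two points (diametrically opposite) or three points (on a circumcircle).
The farthest pair is (6, -9)–(-8, 9) with squared distance 520. The circle on this segment as diameter has centre (-1, 0) and r² = 520/4 = 130.
Check (-5, -10): distance² to centre = 116 ≤ 130, so it lies inside.
All remaining points lie in this disk, and no smaller disk contains both endpoints, so this is the minimum enclosing circle.
r = √130 ≈ 11.402.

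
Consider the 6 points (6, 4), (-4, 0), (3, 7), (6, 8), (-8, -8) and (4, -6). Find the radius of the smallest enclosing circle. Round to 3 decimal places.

10.630

The farthest pair is (6, 8)–(-8, -8) with squared distance 452. The circle on this segment as diameter has centre (-1, 0) and r² = 452/4 = 113.
Check (6, 4): distance² to centre = 65 ≤ 113, so it lies inside.
All remaining points lie in this disk, and no smaller disk contains both endpoints, so this is the minimum enclosing circle.
r = √113 ≈ 10.630.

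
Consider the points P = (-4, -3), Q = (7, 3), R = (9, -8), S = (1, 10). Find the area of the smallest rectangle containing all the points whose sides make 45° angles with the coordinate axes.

234

In coordinates u = x + y, v = x − y the rectangle is axis-aligned; the map (x,y)→(u,v) scales areas by 2.
u-values: -7, 10, 1, 11; range = 11 − (-7) = 18.
v-values: -1, 4, 17, -9; range = 17 − (-9) = 26.
Area = (18 × 26) / 2 = 234.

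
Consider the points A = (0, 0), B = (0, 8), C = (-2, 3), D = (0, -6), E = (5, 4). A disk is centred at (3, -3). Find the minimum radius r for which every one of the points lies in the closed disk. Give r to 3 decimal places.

The required radius is the distance from (3, -3) to the farthest point.
Squared distances: 18, 130, 61, 18, 53.
Maximum is 130, attained at B.
r = √130 ≈ 11.402.

11.402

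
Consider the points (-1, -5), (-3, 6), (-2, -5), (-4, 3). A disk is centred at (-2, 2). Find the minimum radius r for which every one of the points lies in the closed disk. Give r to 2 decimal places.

The required radius is the distance from (-2, 2) to the farthest point.
Squared distances: 50, 17, 49, 5.
Maximum is 50, attained at (-1, -5).
r = √50 ≈ 7.07.

7.07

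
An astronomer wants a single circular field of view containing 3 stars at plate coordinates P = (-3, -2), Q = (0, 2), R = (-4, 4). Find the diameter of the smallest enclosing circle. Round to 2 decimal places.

6.18

Side lengths²: PQ² = 25, PR² = 37, QR² = 20.
Since PR² = 37 < 25 + 20 = 45, the triangle is acute, so the smallest enclosing circle is the circumcircle.
Circumcentre = (-65/22, 12/11), r² = 4625/484.
Diameter = 2r = 2√(4625/484) ≈ 6.18.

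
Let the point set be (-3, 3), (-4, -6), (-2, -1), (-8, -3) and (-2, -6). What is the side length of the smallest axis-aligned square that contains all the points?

The bounding box has width 6 and height 9.
An axis-aligned square enclosing the set must have side ≥ max(width, height).
So the minimum side is max(6, 9) = 9.

9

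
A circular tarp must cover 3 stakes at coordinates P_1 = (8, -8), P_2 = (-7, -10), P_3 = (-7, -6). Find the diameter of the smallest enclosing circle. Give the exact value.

229/15

Side lengths²: P_1P_2² = 229, P_1P_3² = 229, P_2P_3² = 16.
Since P_1P_3² = 229 < 229 + 16 = 245, the triangle is acute, so the smallest enclosing circle is the circumcircle.
Circumcentre = (11/30, -8), r² = 52441/900.
Diameter = 2r = 2√(52441/900) = 229/15.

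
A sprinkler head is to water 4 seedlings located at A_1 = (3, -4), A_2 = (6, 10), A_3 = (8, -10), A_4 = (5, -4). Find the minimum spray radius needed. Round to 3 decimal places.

10.050

The minimum enclosing circle of a finite set is fixed by two of the points (as a diameter) or three (as a circumcircle).
The farthest pair is A_2–A_3 with squared distance 404. The circle on this segment as diameter has centre (7, 0) and r² = 404/4 = 101.
Check A_1: distance² to centre = 32 ≤ 101, so it lies inside.
All remaining points lie in this disk, and no smaller disk contains both endpoints, so this is the minimum enclosing circle.
r = √101 ≈ 10.050.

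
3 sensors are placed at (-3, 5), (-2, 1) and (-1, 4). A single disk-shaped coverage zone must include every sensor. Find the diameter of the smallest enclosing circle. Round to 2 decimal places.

Call the three points A, B, C in the order given.
Side lengths²: AB² = 17, AC² = 5, BC² = 10.
Since AB² = 17 ≥ 10 + 5 = 15, the angle opposite AB is not acute, so the smallest enclosing circle has AB as diameter.
Centre = midpoint of AB = (-2.5, 3), r² = 17/4 = 4.25.
Diameter = 2r = 2√(4.25) ≈ 4.12.

4.12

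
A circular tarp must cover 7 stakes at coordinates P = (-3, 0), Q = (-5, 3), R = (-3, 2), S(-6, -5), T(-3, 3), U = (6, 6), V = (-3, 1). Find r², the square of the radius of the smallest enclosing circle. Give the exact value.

66.25

A smallest enclosing disk is always determined by at most three of the input points on its boundary.
The farthest pair is S–U with squared distance 265. The circle on this segment as diameter has centre (0, 0.5) and r² = 265/4 = 66.25.
Check P: distance² to centre = 9.25 ≤ 66.25, so it lies inside.
All remaining points lie in this disk, and no smaller disk contains both endpoints, so this is the minimum enclosing circle.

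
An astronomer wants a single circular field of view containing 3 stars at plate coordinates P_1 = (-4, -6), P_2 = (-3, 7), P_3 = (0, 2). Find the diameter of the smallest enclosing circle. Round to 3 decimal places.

Side lengths²: P_1P_2² = 170, P_1P_3² = 80, P_2P_3² = 34.
Since P_1P_2² = 170 ≥ 80 + 34 = 114, the angle opposite P_1P_2 is not acute, so the smallest enclosing circle has P_1P_2 as diameter.
Centre = midpoint of P_1P_2 = (-3.5, 0.5), r² = 170/4 = 42.5.
Diameter = 2r = 2√(42.5) ≈ 13.038.

13.038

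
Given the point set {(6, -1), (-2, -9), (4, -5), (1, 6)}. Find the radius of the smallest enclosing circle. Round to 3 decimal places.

7.649

A smallest enclosing disk is always determined by at most three of the input points on its boundary.
The farthest pair is (-2, -9)–(1, 6) with squared distance 234. The circle on this segment as diameter has centre (-0.5, -1.5) and r² = 234/4 = 58.5.
Check (6, -1): distance² to centre = 42.5 ≤ 58.5, so it lies inside.
All remaining points lie in this disk, and no smaller disk contains both endpoints, so this is the minimum enclosing circle.
r = √(58.5) ≈ 7.649.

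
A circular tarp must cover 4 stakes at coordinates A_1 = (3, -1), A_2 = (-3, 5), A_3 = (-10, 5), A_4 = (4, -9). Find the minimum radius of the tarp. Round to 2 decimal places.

9.90

By Welzl's lemma the MEC is supported by two points (diametrically opposite) or three points (on a circumcircle).
The farthest pair is A_3–A_4 with squared distance 392. The circle on this segment as diameter has centre (-3, -2) and r² = 392/4 = 98.
Check A_1: distance² to centre = 37 ≤ 98, so it lies inside.
All remaining points lie in this disk, and no smaller disk contains both endpoints, so this is the minimum enclosing circle.
r = √98 ≈ 9.90.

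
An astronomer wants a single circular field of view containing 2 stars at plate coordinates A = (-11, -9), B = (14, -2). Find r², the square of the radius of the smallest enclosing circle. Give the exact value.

The smallest circle enclosing two points has them as diameter endpoints.
Centre = midpoint = (1.5, -5.5); r² = |AB|²/4 = 674/4 = 168.5.

168.5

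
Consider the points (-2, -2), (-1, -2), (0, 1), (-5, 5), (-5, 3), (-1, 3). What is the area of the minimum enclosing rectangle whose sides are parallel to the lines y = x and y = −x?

33

In coordinates u = x + y, v = x − y the rectangle is axis-aligned; the map (x,y)→(u,v) scales areas by 2.
u-values: -4, -3, 1, 0, -2, 2; range = 2 − (-4) = 6.
v-values: 0, 1, -1, -10, -8, -4; range = 1 − (-10) = 11.
Area = (6 × 11) / 2 = 33.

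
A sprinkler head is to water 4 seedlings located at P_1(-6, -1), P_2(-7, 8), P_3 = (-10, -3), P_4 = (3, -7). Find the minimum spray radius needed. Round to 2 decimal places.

The farthest pair is P_2–P_4 with squared distance 325. The circle on this segment as diameter has centre (-2, 0.5) and r² = 325/4 = 81.25.
Check P_1: distance² to centre = 18.25 ≤ 81.25, so it lies inside.
All remaining points lie in this disk, and no smaller disk contains both endpoints, so this is the minimum enclosing circle.
r = √(81.25) ≈ 9.01.

9.01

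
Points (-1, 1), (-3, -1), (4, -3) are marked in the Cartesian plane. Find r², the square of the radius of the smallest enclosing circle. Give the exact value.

13.25

Call the three points A, B, C in the order given.
Side lengths²: AB² = 8, AC² = 41, BC² = 53.
Since BC² = 53 ≥ 41 + 8 = 49, the angle opposite BC is not acute, so the smallest enclosing circle has BC as diameter.
Centre = midpoint of BC = (0.5, -2), r² = 53/4 = 13.25.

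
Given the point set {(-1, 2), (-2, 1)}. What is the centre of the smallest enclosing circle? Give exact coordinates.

The smallest circle enclosing two points has them as diameter endpoints.
Centre = midpoint = (-1.5, 1.5); r² = |(-1, 2)−(-2, 1)|²/4 = 2/4 = 0.5.
Centre = (-1.5, 1.5).

(-1.5, 1.5)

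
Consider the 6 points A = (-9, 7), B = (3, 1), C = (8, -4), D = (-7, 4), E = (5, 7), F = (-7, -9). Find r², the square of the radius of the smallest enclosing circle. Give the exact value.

106.6

The minimum enclosing circle is determined by three boundary points: A, C, F.
Their circumcentre is (-1.6, -0.2) with r² = 106.6.
The farthest remaining point E is at distance² 95.4 ≤ 106.6.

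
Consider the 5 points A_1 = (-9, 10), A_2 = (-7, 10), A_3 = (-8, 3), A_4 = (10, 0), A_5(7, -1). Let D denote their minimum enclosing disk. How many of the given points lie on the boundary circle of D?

The farthest pair is A_1–A_4 with squared distance 461. The circle on this segment as diameter has centre (0.5, 5) and r² = 461/4 = 115.25.
Check A_2: distance² to centre = 81.25 ≤ 115.25, so it lies inside.
All remaining points lie in this disk, and no smaller disk contains both endpoints, so this is the minimum enclosing circle.
The points at distance exactly r from the centre are A_1, A_4 — 2 points.

2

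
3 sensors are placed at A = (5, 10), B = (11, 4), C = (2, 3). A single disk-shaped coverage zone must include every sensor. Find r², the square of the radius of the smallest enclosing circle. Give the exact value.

Side lengths²: AB² = 72, AC² = 58, BC² = 82.
Since BC² = 82 < 72 + 58 = 130, the triangle is acute, so the smallest enclosing circle is the circumcircle.
Circumcentre = (6.3, 5.3), r² = 23.78.

23.78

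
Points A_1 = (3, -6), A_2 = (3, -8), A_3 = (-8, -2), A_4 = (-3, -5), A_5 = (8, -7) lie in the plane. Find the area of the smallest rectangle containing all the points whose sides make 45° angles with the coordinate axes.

In coordinates u = x + y, v = x − y the rectangle is axis-aligned; the map (x,y)→(u,v) scales areas by 2.
u-values: -3, -5, -10, -8, 1; range = 1 − (-10) = 11.
v-values: 9, 11, -6, 2, 15; range = 15 − (-6) = 21.
Area = (11 × 21) / 2 = 115.5.

115.5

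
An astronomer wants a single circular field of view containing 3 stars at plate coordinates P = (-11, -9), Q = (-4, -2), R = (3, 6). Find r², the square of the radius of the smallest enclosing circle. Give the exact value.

Side lengths²: PQ² = 98, PR² = 421, QR² = 113.
Since PR² = 421 ≥ 113 + 98 = 211, the angle opposite PR is not acute, so the smallest enclosing circle has PR as diameter.
Centre = midpoint of PR = (-4, -1.5), r² = 421/4 = 105.25.

105.25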